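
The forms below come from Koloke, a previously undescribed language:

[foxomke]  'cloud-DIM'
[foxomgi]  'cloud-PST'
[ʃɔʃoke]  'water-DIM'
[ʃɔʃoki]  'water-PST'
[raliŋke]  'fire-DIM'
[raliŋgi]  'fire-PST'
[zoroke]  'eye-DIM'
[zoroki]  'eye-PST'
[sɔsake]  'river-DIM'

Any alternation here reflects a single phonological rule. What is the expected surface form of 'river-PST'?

[sɔsaki]

The PST morpheme has two allomorphs, [-gi] and [-ki].
By contrast the DIM suffix keeps its initial [k] throughout — that segment must be underlying.
So the underlying form is /-gi/, and voiced stops become voiceless after a vowel.
After 'river', which ends in a vowel, the suffix surfaces as [-ki], giving [sɔsaki].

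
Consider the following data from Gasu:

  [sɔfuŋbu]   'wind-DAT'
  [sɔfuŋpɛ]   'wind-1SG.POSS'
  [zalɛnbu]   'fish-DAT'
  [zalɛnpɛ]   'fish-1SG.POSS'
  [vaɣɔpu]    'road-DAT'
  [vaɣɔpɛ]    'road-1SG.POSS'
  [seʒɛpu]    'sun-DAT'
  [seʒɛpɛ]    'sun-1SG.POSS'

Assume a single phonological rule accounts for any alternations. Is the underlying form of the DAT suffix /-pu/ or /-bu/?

The DAT morpheme has two allomorphs, [-bu] and [-pu].
The 1SG.POSS suffix, which begins with [p], is invariant after every stem; so [p] is not altered by any rule here.
The DAT suffix is therefore /-bu/ underlyingly, with post-vocalic devoicing: voiced stops become voiceless after a vowel.

/-bu/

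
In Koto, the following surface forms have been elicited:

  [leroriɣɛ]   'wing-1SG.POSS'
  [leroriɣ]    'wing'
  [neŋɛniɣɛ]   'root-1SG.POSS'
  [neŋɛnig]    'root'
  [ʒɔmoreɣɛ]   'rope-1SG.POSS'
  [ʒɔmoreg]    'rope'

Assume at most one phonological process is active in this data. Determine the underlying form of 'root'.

/neŋɛnig/

'root' shows [ɣ] ~ [g] at the end of the stem ([neŋɛniɣɛ] vs [neŋɛnig]).
Compare 'wing', with invariant [ɣ] in [leroriɣɛ] and [leroriɣ]: an analysis with underlying /ɣ/ and a rule producing [g] in isolation would wrongly predict alternation here too.
The underlying segment must be /g/; voiced stops become fricatives between vowels, yielding [ɣ] there.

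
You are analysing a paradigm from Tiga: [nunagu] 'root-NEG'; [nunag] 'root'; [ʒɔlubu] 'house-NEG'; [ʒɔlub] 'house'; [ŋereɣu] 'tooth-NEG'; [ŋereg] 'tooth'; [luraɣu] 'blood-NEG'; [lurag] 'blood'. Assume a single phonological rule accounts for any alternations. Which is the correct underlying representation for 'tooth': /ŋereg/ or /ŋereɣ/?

In [ŋereɣu] and [ŋereg] the final segment of 'tooth' alternates: [ɣ] ~ [g].
But 'root' keeps [g] in both environments ([nunagu], [nunag]), so there is no rule changing /g/ to [ɣ] before the NEG suffix.
So /ɣ/ is underlying, and a rule of word-final hardening — voiced fricatives become stops word-finally — gives [g].

/ŋereɣ/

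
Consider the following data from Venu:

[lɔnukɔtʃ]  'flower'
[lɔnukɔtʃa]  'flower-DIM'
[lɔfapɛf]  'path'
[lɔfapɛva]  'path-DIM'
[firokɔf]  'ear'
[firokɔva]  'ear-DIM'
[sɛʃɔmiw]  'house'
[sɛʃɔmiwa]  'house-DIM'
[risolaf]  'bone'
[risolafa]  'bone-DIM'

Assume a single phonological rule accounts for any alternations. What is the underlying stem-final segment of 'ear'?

/v/

'ear' shows [f] ~ [v] at the end of the stem ([firokɔf] vs [firokɔva]).
The stem 'bone' ([risolaf], [risolafa]) shows [f] unchanged in both environments, so [f] cannot be basic with [v] derived before the DIM suffix.
So /v/ is underlying, and a rule of word-final obstruent devoicing — voiced obstruents become voiceless word-finally — gives [f].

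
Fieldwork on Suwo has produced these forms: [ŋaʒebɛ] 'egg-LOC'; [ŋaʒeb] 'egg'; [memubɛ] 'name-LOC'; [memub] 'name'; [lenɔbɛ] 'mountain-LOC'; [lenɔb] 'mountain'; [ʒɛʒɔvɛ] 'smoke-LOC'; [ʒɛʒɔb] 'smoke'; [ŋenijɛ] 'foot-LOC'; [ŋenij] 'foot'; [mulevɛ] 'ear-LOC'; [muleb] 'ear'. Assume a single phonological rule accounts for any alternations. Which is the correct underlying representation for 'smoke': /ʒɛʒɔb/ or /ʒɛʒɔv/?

/ʒɛʒɔv/

The root 'smoke' surfaces as [ʒɛʒɔvɛ] and [ʒɛʒɔb], with a stem-final [v] ~ [b] alternation.
Compare 'egg', with invariant [b] in [ŋaʒebɛ] and [ŋaʒeb]: an analysis with underlying /b/ and a rule producing [v] before the LOC suffix would wrongly predict alternation here too.
The underlying segment must be /v/; voiced fricatives become stops word-finally, yielding [b] there.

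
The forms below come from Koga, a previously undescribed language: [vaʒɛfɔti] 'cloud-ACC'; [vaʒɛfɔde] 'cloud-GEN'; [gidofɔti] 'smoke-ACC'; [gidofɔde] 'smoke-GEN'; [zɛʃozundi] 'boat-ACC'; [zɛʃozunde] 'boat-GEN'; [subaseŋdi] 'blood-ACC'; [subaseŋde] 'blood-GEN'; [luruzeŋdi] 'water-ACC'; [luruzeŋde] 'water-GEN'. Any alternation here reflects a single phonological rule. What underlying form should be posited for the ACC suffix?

The ACC suffix surfaces as [-di] and [-ti], depending on the final segment of the stem.
The GEN suffix, which begins with [d], is invariant after every stem; so [d] is not altered by any rule here.
The ACC suffix is therefore /-ti/ underlyingly, with post-nasal voicing: voiceless stops become voiced after a nasal.

/-ti/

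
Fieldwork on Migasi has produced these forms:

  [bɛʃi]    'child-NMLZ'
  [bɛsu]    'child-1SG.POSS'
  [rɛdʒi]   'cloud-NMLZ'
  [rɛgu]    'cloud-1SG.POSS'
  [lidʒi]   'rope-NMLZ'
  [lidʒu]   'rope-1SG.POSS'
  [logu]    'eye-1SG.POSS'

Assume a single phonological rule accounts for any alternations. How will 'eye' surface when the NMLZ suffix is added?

[lodʒi]

The root 'cloud' surfaces as [rɛdʒi] and [rɛgu], with a stem-final [dʒ] ~ [g] alternation.
Compare 'rope', with invariant [dʒ] in [lidʒi] and [lidʒu]: an analysis with underlying /dʒ/ and a rule producing [g] before the 1SG.POSS suffix would wrongly predict alternation here too.
Therefore /g/ is basic and [dʒ] is derived by palatalization before a front vowel (/g/ and /s/ become palato-alveolar [dʒ] and [ʃ] before a front vowel).
From [logu] the stem 'eye' is /log/; before a front vowel this yields [lodʒi].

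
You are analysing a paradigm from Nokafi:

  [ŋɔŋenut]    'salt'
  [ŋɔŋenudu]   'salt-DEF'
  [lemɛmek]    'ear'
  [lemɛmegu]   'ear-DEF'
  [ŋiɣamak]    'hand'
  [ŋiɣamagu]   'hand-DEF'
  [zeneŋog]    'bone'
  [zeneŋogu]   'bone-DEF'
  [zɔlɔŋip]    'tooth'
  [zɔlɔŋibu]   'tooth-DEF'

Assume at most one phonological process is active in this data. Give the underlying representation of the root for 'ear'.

The root 'ear' surfaces as [lemɛmek] and [lemɛmegu], with a stem-final [k] ~ [g] alternation.
The stem 'bone' ([zeneŋog], [zeneŋogu]) shows [g] unchanged in both environments, so [g] cannot be basic with [k] derived in isolation.
Therefore /k/ is basic and [g] is derived by intervocalic voicing (voiceless stops become voiced between vowels).

/lemɛmek/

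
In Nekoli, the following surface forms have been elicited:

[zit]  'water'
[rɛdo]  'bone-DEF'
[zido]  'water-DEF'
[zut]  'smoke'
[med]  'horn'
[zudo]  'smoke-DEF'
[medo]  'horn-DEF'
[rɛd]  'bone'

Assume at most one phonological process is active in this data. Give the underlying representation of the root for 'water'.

The root 'water' surfaces as [zido] and [zit], with a stem-final [d] ~ [t] alternation.
The stem 'bone' ([rɛdo], [rɛd]) shows [d] unchanged in both environments, so [d] cannot be basic with [t] derived in isolation.
So /t/ is underlying, and a rule of intervocalic voicing — voiceless stops become voiced between vowels — gives [d].

/zit/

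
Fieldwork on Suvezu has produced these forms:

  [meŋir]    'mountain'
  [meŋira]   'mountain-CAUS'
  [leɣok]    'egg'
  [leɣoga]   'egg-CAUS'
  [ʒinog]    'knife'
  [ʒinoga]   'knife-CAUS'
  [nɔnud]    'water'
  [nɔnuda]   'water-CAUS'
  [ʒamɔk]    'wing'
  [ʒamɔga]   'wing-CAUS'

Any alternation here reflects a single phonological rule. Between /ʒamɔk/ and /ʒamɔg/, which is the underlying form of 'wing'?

/ʒamɔk/

'wing' shows [k] ~ [g] at the end of the stem ([ʒamɔk] vs [ʒamɔga]).
Compare 'knife', with invariant [g] in [ʒinog] and [ʒinoga]: an analysis with underlying /g/ and a rule producing [k] in isolation would wrongly predict alternation here too.
Therefore /k/ is basic and [g] is derived by intervocalic voicing (voiceless stops become voiced between vowels).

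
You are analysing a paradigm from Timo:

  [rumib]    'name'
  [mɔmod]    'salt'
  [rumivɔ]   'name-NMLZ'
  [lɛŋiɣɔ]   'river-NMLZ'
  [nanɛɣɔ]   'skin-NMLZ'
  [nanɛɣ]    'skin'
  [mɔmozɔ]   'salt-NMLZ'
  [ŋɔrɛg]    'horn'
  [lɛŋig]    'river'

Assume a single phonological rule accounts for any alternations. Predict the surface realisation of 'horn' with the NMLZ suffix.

'river' shows [ɣ] ~ [g] at the end of the stem ([lɛŋiɣɔ] vs [lɛŋig]).
If /ɣ/ were underlying and a rule turned it into [g] in isolation, 'skin' would also alternate; but it has [ɣ] in both [nanɛɣɔ] and [nanɛɣ].
Therefore /g/ is basic and [ɣ] is derived by intervocalic spirantization (voiced stops become fricatives between vowels).
The one attested form of 'horn', [ŋɔrɛg], shows underlying /ŋɔrɛg/. Applying the same rule between vowels gives [ŋɔrɛɣɔ].

[ŋɔrɛɣɔ]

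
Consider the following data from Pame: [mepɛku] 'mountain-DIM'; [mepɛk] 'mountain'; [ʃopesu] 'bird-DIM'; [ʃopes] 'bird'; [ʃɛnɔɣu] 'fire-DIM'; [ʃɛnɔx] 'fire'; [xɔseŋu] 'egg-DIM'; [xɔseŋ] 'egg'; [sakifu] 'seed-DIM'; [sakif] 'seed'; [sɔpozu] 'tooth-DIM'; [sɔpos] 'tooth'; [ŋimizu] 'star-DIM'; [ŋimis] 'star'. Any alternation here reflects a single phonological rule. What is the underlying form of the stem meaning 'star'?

'star' shows [z] ~ [s] at the end of the stem ([ŋimizu] vs [ŋimis]).
If /s/ were underlying and a rule turned it into [z] before the DIM suffix, 'bird' would also alternate; but it has [s] in both [ʃopesu] and [ʃopes].
The underlying segment must be /z/; voiced obstruents become voiceless word-finally, yielding [s] there.
Hence 'star' is /ŋimiz/ underlyingly.

/ŋimiz/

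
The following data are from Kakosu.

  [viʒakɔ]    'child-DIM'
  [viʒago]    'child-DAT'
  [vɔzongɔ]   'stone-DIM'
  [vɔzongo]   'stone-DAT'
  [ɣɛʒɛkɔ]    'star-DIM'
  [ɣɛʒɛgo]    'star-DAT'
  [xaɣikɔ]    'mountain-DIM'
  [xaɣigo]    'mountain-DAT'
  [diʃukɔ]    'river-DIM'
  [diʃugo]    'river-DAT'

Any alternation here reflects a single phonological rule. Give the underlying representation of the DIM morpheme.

The DIM morpheme has two allomorphs, [-gɔ] and [-kɔ].
The DAT suffix, which begins with [g], is invariant after every stem; so [g] is not altered by any rule here.
The DIM suffix is therefore /-kɔ/ underlyingly, with post-nasal voicing: voiceless stops become voiced after a nasal.

/-kɔ/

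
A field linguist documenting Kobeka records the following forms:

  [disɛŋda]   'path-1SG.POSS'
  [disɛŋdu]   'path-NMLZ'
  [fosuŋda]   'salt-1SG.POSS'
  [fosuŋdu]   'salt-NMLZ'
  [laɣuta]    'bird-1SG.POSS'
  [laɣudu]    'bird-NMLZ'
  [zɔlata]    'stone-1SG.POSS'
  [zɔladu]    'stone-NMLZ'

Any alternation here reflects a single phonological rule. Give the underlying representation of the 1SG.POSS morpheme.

The 1SG.POSS suffix surfaces as [-da] and [-ta], depending on the final segment of the stem.
The NMLZ suffix, which begins with [d], is invariant after every stem; so [d] is not altered by any rule here.
So the underlying form is /-ta/, and voiceless stops become voiced after a nasal.

/-ta/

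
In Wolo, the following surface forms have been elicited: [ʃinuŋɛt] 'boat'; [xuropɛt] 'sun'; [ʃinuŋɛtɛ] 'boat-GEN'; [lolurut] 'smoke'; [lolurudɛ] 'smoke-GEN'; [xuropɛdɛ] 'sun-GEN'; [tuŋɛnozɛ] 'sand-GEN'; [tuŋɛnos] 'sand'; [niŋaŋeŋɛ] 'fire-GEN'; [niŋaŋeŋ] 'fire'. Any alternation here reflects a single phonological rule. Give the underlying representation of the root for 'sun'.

/xuropɛd/

The stem for 'sun' ends in [t] in [xuropɛt] but [d] in [xuropɛdɛ].
Compare 'boat', with invariant [t] in [ʃinuŋɛt] and [ʃinuŋɛtɛ]: an analysis with underlying /t/ and a rule producing [d] before the GEN suffix would wrongly predict alternation here too.
The underlying segment must be /d/; voiced obstruents become voiceless word-finally, yielding [t] there.
The underlying form of 'sun' is therefore /xuropɛd/.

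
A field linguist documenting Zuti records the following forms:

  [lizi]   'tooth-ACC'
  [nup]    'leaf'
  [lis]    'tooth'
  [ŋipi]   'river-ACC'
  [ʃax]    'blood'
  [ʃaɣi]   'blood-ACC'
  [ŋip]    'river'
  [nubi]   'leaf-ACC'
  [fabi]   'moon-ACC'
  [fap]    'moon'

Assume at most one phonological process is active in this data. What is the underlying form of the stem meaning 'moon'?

/fab/

In [fabi] and [fap] the final segment of 'moon' alternates: [b] ~ [p].
If /p/ were underlying and a rule turned it into [b] before the ACC suffix, 'river' would also alternate; but it has [p] in both [ŋipi] and [ŋip].
The alternation reflects word-final obstruent devoicing: voiced obstruents become voiceless word-finally. /b/ is underlying.
Hence 'moon' is /fab/ underlyingly.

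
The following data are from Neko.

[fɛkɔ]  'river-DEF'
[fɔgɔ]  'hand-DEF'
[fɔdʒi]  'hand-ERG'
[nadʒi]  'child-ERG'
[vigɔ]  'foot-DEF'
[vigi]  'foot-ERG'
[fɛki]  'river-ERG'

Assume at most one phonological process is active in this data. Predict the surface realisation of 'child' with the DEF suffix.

[nagɔ]

The stem for 'hand' ends in [g] in [fɔgɔ] but [dʒ] in [fɔdʒi].
But 'foot' keeps [g] in both environments ([vigɔ], [vigi]), so there is no rule changing /g/ to [dʒ] before the ERG suffix.
The alternation reflects depalatalization: palato-alveolar /dʒ/ becomes [g] when no front vowel follows. /dʒ/ is underlying.
The one attested form of 'child', [nadʒi], shows underlying /nadʒ/. Applying the same rule when no front vowel follows gives [nagɔ].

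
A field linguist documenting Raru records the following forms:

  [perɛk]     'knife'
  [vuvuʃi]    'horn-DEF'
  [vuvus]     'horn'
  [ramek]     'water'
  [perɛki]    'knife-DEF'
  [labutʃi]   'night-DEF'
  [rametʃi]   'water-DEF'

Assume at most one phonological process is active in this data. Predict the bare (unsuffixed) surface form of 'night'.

In [ramek] and [rametʃi] the final segment of 'water' alternates: [k] ~ [tʃ].
If /k/ were underlying and a rule turned it into [tʃ] before the DEF suffix, 'knife' would also alternate; but it has [k] in both [perɛk] and [perɛki].
The underlying segment must be /tʃ/; palato-alveolar /tʃ/ and /ʃ/ become [k] and [s] when no front vowel follows, yielding [k] there.
From [labutʃi] the stem 'night' is /labutʃ/; when no front vowel follows this yields [labuk].

[labuk]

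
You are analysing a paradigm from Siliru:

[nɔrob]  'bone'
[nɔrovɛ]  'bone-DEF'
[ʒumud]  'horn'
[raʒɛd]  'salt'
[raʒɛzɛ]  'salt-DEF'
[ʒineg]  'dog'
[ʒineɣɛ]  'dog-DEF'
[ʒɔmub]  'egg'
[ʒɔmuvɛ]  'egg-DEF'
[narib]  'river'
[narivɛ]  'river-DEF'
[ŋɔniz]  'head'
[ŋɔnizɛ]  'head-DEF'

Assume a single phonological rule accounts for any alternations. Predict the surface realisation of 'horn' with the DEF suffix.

The root 'salt' surfaces as [raʒɛd] and [raʒɛzɛ], with a stem-final [d] ~ [z] alternation.
The stem 'head' ([ŋɔniz], [ŋɔnizɛ]) shows [z] unchanged in both environments, so [z] cannot be basic with [d] derived in isolation.
Therefore /d/ is basic and [z] is derived by intervocalic spirantization (voiced stops become fricatives between vowels).
The one attested form of 'horn', [ʒumud], shows underlying /ʒumud/. Applying the same rule between vowels gives [ʒumuzɛ].

[ʒumuzɛ]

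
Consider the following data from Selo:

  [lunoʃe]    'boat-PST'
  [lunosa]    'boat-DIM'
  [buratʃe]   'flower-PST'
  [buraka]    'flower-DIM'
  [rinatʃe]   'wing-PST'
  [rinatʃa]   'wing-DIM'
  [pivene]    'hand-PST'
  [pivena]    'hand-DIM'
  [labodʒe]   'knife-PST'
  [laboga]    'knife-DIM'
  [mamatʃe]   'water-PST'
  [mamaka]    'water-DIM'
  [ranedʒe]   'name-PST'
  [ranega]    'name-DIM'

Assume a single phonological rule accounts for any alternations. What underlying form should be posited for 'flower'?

'flower' shows [tʃ] ~ [k] at the end of the stem ([buratʃe] vs [buraka]).
If /tʃ/ were underlying and a rule turned it into [k] before the DIM suffix, 'wing' would also alternate; but it has [tʃ] in both [rinatʃe] and [rinatʃa].
The underlying segment must be /k/; /k/, /g/ and /s/ become palato-alveolar [tʃ], [dʒ] and [ʃ] before a front vowel, yielding [tʃ] there.
Hence 'flower' is /burak/ underlyingly.

/burak/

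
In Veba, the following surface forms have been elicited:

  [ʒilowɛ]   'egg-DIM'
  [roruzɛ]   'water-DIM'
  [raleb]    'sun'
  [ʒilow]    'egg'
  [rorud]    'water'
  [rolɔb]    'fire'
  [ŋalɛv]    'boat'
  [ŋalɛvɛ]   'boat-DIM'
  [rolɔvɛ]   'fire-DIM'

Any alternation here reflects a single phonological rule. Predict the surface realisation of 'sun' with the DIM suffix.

'fire' shows [v] ~ [b] at the end of the stem ([rolɔvɛ] vs [rolɔb]).
But 'boat' keeps [v] in both environments ([ŋalɛvɛ], [ŋalɛv]), so there is no rule changing /v/ to [b] in isolation.
The underlying segment must be /b/; voiced stops become fricatives between vowels, yielding [v] there.
The one attested form of 'sun', [raleb], shows underlying /raleb/. Applying the same rule between vowels gives [ralevɛ].

[ralevɛ]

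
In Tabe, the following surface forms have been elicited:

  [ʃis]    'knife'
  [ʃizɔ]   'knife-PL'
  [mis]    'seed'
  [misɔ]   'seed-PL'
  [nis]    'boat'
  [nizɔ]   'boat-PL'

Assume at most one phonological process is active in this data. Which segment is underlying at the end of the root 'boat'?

'boat' shows [s] ~ [z] at the end of the stem ([nis] vs [nizɔ]).
But 'seed' keeps [s] in both environments ([mis], [misɔ]), so there is no rule changing /s/ to [z] before the PL suffix.
So /z/ is underlying, and a rule of word-final obstruent devoicing — voiced obstruents become voiceless word-finally — gives [s].

/z/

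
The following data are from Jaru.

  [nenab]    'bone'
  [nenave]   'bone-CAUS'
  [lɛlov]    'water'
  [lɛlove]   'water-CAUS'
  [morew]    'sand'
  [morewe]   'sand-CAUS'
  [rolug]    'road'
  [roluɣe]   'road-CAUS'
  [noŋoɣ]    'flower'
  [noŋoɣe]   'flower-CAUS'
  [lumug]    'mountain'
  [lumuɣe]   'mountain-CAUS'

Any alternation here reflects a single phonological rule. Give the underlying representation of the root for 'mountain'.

In [lumug] and [lumuɣe] the final segment of 'mountain' alternates: [g] ~ [ɣ].
Compare 'flower', with invariant [ɣ] in [noŋoɣ] and [noŋoɣe]: an analysis with underlying /ɣ/ and a rule producing [g] in isolation would wrongly predict alternation here too.
The alternation reflects intervocalic spirantization: voiced stops become fricatives between vowels. /g/ is underlying.

/lumug/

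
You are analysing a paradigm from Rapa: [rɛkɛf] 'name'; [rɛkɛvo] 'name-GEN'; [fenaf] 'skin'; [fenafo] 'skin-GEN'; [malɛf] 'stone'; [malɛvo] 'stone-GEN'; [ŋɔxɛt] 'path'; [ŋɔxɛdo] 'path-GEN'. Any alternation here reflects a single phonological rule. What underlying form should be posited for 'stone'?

The stem for 'stone' ends in [f] in [malɛf] but [v] in [malɛvo].
But 'skin' keeps [f] in both environments ([fenaf], [fenafo]), so there is no rule changing /f/ to [v] before the GEN suffix.
The underlying segment must be /v/; voiced obstruents become voiceless word-finally, yielding [f] there.

/malɛv/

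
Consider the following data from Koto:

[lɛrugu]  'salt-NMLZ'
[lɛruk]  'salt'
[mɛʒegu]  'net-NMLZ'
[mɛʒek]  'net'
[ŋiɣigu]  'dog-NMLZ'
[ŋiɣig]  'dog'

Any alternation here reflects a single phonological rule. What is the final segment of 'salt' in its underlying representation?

/k/

The root 'salt' surfaces as [lɛrugu] and [lɛruk], with a stem-final [g] ~ [k] alternation.
The stem 'dog' ([ŋiɣigu], [ŋiɣig]) shows [g] unchanged in both environments, so [g] cannot be basic with [k] derived in isolation.
The alternation reflects intervocalic voicing: voiceless stops become voiced between vowels. /k/ is underlying.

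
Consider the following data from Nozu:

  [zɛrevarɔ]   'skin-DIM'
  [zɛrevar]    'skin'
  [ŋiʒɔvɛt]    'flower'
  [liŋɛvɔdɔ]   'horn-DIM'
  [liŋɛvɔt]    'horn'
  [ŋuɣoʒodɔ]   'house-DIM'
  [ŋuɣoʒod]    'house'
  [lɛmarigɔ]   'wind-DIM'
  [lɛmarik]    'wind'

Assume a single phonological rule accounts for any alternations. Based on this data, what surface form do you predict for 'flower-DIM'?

In [liŋɛvɔdɔ] and [liŋɛvɔt] the final segment of 'horn' alternates: [d] ~ [t].
The stem 'house' ([ŋuɣoʒodɔ], [ŋuɣoʒod]) shows [d] unchanged in both environments, so [d] cannot be basic with [t] derived in isolation.
The underlying segment must be /t/; voiceless stops become voiced between vowels, yielding [d] there.
The one attested form of 'flower', [ŋiʒɔvɛt], shows underlying /ŋiʒɔvɛt/. Applying the same rule between vowels gives [ŋiʒɔvɛdɔ].

[ŋiʒɔvɛdɔ]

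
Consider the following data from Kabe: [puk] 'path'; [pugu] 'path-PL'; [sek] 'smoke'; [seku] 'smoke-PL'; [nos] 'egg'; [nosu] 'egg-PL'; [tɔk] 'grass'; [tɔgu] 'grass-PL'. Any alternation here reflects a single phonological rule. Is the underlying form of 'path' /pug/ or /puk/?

/pug/

The stem for 'path' ends in [k] in [puk] but [g] in [pugu].
Compare 'smoke', with invariant [k] in [sek] and [seku]: an analysis with underlying /k/ and a rule producing [g] before the PL suffix would wrongly predict alternation here too.
The alternation reflects word-final obstruent devoicing: voiced obstruents become voiceless word-finally. /g/ is underlying.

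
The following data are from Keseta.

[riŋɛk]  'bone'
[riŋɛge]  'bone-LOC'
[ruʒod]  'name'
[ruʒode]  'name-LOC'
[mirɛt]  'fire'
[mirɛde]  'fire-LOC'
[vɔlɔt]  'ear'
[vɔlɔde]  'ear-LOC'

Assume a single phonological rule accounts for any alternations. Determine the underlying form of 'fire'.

/mirɛt/

'fire' shows [t] ~ [d] at the end of the stem ([mirɛt] vs [mirɛde]).
But 'name' keeps [d] in both environments ([ruʒod], [ruʒode]), so there is no rule changing /d/ to [t] in isolation.
Therefore /t/ is basic and [d] is derived by intervocalic voicing (voiceless stops become voiced between vowels).
Hence 'fire' is /mirɛt/ underlyingly.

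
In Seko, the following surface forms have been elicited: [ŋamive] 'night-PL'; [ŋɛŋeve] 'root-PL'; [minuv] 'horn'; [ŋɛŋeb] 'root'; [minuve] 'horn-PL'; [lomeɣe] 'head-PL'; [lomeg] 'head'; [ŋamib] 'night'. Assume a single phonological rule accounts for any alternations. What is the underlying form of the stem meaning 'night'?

/ŋamib/

In [ŋamive] and [ŋamib] the final segment of 'night' alternates: [v] ~ [b].
But 'horn' keeps [v] in both environments ([minuve], [minuv]), so there is no rule changing /v/ to [b] in isolation.
So /b/ is underlying, and a rule of intervocalic spirantization — voiced stops become fricatives between vowels — gives [v].
The underlying form of 'night' is therefore /ŋamib/.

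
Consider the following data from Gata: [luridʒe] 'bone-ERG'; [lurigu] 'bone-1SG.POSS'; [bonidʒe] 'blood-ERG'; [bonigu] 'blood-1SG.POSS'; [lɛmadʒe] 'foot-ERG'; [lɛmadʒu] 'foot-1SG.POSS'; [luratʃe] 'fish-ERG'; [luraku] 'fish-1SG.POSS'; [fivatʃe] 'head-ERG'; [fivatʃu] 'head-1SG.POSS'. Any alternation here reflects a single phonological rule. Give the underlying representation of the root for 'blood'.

/bonig/

The stem for 'blood' ends in [dʒ] in [bonidʒe] but [g] in [bonigu].
The stem 'foot' ([lɛmadʒe], [lɛmadʒu]) shows [dʒ] unchanged in both environments, so [dʒ] cannot be basic with [g] derived before the 1SG.POSS suffix.
The underlying segment must be /g/; /k/ and /g/ become palato-alveolar [tʃ] and [dʒ] before a front vowel, yielding [dʒ] there.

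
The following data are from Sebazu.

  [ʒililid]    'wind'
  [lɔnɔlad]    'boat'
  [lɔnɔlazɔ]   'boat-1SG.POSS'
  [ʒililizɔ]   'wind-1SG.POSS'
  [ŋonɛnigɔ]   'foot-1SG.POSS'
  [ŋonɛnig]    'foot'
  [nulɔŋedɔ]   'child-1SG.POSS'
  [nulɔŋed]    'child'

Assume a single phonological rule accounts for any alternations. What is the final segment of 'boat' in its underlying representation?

In [lɔnɔlad] and [lɔnɔlazɔ] the final segment of 'boat' alternates: [d] ~ [z].
Compare 'child', with invariant [d] in [nulɔŋed] and [nulɔŋedɔ]: an analysis with underlying /d/ and a rule producing [z] before the 1SG.POSS suffix would wrongly predict alternation here too.
So /z/ is underlying, and a rule of word-final hardening — voiced fricatives become stops word-finally — gives [d].

/z/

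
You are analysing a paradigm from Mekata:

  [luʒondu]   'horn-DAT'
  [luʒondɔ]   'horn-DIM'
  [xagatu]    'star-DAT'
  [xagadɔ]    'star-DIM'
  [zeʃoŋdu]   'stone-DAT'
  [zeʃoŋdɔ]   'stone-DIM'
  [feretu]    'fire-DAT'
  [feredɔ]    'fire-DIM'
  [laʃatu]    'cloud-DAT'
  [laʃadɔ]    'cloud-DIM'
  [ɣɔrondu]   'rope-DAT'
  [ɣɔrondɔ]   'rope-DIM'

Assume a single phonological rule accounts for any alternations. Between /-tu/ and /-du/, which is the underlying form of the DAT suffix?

The DAT suffix surfaces as [-du] and [-tu], depending on the final segment of the stem.
The DIM suffix, which begins with [d], is invariant after every stem; so [d] is not altered by any rule here.
So the underlying form is /-tu/, and voiceless stops become voiced after a nasal.

/-tu/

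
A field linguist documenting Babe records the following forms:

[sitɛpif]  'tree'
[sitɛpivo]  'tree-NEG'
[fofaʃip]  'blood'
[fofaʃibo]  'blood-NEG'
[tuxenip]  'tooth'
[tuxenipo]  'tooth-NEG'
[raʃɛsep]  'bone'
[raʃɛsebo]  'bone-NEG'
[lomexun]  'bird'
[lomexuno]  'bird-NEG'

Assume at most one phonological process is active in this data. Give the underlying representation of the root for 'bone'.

/raʃɛseb/

In [raʃɛsep] and [raʃɛsebo] the final segment of 'bone' alternates: [p] ~ [b].
Compare 'tooth', with invariant [p] in [tuxenip] and [tuxenipo]: an analysis with underlying /p/ and a rule producing [b] before the NEG suffix would wrongly predict alternation here too.
The underlying segment must be /b/; voiced obstruents become voiceless word-finally, yielding [p] there.
Hence 'bone' is /raʃɛseb/ underlyingly.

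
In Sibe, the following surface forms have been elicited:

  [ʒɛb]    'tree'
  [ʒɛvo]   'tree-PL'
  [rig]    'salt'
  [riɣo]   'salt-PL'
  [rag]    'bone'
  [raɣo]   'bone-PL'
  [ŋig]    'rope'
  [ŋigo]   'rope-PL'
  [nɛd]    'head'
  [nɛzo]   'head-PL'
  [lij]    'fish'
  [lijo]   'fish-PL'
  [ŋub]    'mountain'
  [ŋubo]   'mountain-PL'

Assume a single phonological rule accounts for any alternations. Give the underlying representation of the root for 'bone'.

The root 'bone' surfaces as [rag] and [raɣo], with a stem-final [g] ~ [ɣ] alternation.
But 'rope' keeps [g] in both environments ([ŋig], [ŋigo]), so there is no rule changing /g/ to [ɣ] before the PL suffix.
So /ɣ/ is underlying, and a rule of word-final hardening — voiced fricatives become stops word-finally — gives [g].
Hence 'bone' is /raɣ/ underlyingly.

/raɣ/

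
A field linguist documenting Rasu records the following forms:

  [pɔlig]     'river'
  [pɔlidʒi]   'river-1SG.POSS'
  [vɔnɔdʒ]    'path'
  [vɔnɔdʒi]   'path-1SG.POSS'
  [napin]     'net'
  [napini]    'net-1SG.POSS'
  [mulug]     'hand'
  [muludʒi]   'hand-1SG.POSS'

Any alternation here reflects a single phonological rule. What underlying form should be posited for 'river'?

/pɔlig/

The root 'river' surfaces as [pɔlig] and [pɔlidʒi], with a stem-final [g] ~ [dʒ] alternation.
The stem 'path' ([vɔnɔdʒ], [vɔnɔdʒi]) shows [dʒ] unchanged in both environments, so [dʒ] cannot be basic with [g] derived in isolation.
So /g/ is underlying, and a rule of palatalization before a front vowel — /g/ becomes palato-alveolar [dʒ] before a front vowel — gives [dʒ].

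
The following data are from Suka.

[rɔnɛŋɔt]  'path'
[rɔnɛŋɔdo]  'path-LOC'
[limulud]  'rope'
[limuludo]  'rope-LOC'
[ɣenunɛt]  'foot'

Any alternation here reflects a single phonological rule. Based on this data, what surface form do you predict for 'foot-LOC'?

In [rɔnɛŋɔt] and [rɔnɛŋɔdo] the final segment of 'path' alternates: [t] ~ [d].
If /d/ were underlying and a rule turned it into [t] in isolation, 'rope' would also alternate; but it has [d] in both [limulud] and [limuludo].
Therefore /t/ is basic and [d] is derived by intervocalic voicing (voiceless stops become voiced between vowels).
The one attested form of 'foot', [ɣenunɛt], shows underlying /ɣenunɛt/. Applying the same rule between vowels gives [ɣenunɛdo].

[ɣenunɛdo]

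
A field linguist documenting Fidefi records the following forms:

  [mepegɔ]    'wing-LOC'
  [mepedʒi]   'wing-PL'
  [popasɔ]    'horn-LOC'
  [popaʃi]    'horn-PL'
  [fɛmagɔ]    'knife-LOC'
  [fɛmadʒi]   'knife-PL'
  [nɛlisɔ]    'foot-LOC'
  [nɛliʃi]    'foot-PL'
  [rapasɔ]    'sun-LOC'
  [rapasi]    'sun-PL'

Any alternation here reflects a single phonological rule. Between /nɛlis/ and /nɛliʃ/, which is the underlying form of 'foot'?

The stem for 'foot' ends in [s] in [nɛlisɔ] but [ʃ] in [nɛliʃi].
But 'sun' keeps [s] in both environments ([rapasɔ], [rapasi]), so there is no rule changing /s/ to [ʃ] before the PL suffix.
So /ʃ/ is underlying, and a rule of depalatalization — palato-alveolar /dʒ/ and /ʃ/ become [g] and [s] when no front vowel follows — gives [s].

/nɛliʃ/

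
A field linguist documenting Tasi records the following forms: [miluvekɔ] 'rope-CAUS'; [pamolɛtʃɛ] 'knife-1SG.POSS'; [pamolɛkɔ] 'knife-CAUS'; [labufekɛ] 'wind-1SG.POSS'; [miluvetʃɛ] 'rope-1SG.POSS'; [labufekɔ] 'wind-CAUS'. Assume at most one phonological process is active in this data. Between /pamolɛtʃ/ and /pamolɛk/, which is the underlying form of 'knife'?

/pamolɛtʃ/

In [pamolɛkɔ] and [pamolɛtʃɛ] the final segment of 'knife' alternates: [k] ~ [tʃ].
Compare 'wind', with invariant [k] in [labufekɔ] and [labufekɛ]: an analysis with underlying /k/ and a rule producing [tʃ] before the 1SG.POSS suffix would wrongly predict alternation here too.
The alternation reflects depalatalization: palato-alveolar /tʃ/ becomes [k] when no front vowel follows. /tʃ/ is underlying.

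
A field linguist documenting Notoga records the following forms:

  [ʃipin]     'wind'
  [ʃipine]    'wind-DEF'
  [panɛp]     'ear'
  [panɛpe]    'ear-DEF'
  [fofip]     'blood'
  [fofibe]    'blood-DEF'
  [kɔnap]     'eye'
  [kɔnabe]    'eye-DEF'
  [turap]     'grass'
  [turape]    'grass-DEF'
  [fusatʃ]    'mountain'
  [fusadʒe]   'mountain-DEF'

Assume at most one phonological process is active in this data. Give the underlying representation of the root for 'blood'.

In [fofip] and [fofibe] the final segment of 'blood' alternates: [p] ~ [b].
The stem 'ear' ([panɛp], [panɛpe]) shows [p] unchanged in both environments, so [p] cannot be basic with [b] derived before the DEF suffix.
The alternation reflects word-final obstruent devoicing: voiced obstruents become voiceless word-finally. /b/ is underlying.
Hence 'blood' is /fofib/ underlyingly.

/fofib/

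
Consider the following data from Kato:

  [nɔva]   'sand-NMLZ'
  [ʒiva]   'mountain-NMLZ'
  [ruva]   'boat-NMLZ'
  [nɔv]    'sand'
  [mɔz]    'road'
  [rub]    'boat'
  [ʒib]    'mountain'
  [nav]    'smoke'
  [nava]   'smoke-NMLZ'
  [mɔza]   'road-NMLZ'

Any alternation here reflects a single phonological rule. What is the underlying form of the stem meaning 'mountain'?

The stem for 'mountain' ends in [b] in [ʒib] but [v] in [ʒiva].
Compare 'smoke', with invariant [v] in [nav] and [nava]: an analysis with underlying /v/ and a rule producing [b] in isolation would wrongly predict alternation here too.
The underlying segment must be /b/; voiced stops become fricatives between vowels, yielding [v] there.

/ʒib/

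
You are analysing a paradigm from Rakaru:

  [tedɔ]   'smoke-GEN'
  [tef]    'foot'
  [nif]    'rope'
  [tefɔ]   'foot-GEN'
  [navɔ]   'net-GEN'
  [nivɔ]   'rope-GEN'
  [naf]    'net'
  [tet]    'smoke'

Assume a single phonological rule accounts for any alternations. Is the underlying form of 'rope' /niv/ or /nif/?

'rope' shows [f] ~ [v] at the end of the stem ([nif] vs [nivɔ]).
Compare 'foot', with invariant [f] in [tef] and [tefɔ]: an analysis with underlying /f/ and a rule producing [v] before the GEN suffix would wrongly predict alternation here too.
Therefore /v/ is basic and [f] is derived by word-final obstruent devoicing (voiced obstruents become voiceless word-finally).

/niv/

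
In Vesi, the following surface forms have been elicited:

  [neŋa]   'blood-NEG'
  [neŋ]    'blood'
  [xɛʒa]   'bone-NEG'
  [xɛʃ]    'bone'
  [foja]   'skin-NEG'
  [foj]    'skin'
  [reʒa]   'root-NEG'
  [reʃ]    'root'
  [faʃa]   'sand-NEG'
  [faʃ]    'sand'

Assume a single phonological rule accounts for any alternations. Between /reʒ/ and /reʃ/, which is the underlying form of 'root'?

In [reʒa] and [reʃ] the final segment of 'root' alternates: [ʒ] ~ [ʃ].
The stem 'sand' ([faʃa], [faʃ]) shows [ʃ] unchanged in both environments, so [ʃ] cannot be basic with [ʒ] derived before the NEG suffix.
So /ʒ/ is underlying, and a rule of word-final obstruent devoicing — voiced obstruents become voiceless word-finally — gives [ʃ].

/reʒ/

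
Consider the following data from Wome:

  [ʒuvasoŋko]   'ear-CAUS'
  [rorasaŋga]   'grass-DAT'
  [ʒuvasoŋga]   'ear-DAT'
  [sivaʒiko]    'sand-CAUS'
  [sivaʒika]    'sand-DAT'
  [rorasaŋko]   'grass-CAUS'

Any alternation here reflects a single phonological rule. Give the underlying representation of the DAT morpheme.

The DAT morpheme has two allomorphs, [-ga] and [-ka].
By contrast the CAUS suffix keeps its initial [k] throughout — that segment must be underlying.
So the underlying form is /-ga/, and voiced stops become voiceless after a vowel.

/-ga/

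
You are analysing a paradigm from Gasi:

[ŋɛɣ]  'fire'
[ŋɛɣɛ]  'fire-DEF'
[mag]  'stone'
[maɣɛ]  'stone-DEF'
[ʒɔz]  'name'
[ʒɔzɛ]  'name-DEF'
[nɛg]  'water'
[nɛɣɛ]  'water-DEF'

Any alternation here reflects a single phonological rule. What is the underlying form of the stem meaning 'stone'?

/mag/

The root 'stone' surfaces as [mag] and [maɣɛ], with a stem-final [g] ~ [ɣ] alternation.
If /ɣ/ were underlying and a rule turned it into [g] in isolation, 'fire' would also alternate; but it has [ɣ] in both [ŋɛɣ] and [ŋɛɣɛ].
The underlying segment must be /g/; voiced stops become fricatives between vowels, yielding [ɣ] there.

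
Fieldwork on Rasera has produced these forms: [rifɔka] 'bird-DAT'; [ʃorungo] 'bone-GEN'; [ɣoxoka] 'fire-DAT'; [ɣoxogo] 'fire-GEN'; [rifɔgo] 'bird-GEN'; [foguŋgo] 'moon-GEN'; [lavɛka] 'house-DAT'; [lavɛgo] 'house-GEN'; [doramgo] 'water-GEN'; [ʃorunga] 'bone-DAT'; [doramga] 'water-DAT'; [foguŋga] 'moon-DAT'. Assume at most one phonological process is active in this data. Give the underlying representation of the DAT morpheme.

/-ka/

The DAT suffix surfaces as [-ga] and [-ka], depending on the final segment of the stem.
The GEN suffix, which begins with [g], is invariant after every stem; so [g] is not altered by any rule here.
The DAT suffix is therefore /-ka/ underlyingly, with post-nasal voicing: voiceless stops become voiced after a nasal.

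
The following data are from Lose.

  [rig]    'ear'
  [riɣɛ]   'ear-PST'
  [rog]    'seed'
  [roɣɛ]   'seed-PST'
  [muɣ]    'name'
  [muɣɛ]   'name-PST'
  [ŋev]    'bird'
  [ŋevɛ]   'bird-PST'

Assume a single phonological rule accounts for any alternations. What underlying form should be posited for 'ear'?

/rig/

The stem for 'ear' ends in [g] in [rig] but [ɣ] in [riɣɛ].
Compare 'name', with invariant [ɣ] in [muɣ] and [muɣɛ]: an analysis with underlying /ɣ/ and a rule producing [g] in isolation would wrongly predict alternation here too.
So /g/ is underlying, and a rule of intervocalic spirantization — voiced stops become fricatives between vowels — gives [ɣ].
Hence 'ear' is /rig/ underlyingly.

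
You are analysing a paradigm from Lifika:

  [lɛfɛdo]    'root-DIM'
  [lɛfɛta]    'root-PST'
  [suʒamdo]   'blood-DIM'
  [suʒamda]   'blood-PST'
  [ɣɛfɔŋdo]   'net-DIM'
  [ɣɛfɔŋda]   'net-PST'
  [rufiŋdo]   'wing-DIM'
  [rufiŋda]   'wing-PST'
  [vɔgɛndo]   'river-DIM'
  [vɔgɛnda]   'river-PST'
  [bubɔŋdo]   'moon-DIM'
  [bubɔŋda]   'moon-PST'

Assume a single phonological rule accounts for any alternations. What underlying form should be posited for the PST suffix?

The PST morpheme has two allomorphs, [-da] and [-ta].
The DIM suffix, which begins with [d], is invariant after every stem; so [d] is not altered by any rule here.
The PST suffix is therefore /-ta/ underlyingly, with post-nasal voicing: voiceless stops become voiced after a nasal.

/-ta/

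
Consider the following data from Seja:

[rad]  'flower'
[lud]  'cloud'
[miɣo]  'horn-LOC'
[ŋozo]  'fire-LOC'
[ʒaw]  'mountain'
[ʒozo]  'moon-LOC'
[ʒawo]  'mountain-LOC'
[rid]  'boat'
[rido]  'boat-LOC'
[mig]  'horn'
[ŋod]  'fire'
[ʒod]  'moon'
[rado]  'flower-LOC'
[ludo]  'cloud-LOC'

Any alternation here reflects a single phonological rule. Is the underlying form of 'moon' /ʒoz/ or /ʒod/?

The stem for 'moon' ends in [z] in [ʒozo] but [d] in [ʒod].
Compare 'cloud', with invariant [d] in [ludo] and [lud]: an analysis with underlying /d/ and a rule producing [z] before the LOC suffix would wrongly predict alternation here too.
The alternation reflects word-final hardening: voiced fricatives become stops word-finally. /z/ is underlying.

/ʒoz/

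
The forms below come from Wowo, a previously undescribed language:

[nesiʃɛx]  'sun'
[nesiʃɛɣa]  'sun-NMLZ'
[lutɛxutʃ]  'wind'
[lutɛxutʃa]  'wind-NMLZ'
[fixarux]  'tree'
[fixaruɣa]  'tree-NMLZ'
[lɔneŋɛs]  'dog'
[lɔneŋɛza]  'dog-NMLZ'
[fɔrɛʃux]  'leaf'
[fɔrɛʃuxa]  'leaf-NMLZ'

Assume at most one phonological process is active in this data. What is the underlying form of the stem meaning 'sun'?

/nesiʃɛɣ/

The stem for 'sun' ends in [x] in [nesiʃɛx] but [ɣ] in [nesiʃɛɣa].
But 'leaf' keeps [x] in both environments ([fɔrɛʃux], [fɔrɛʃuxa]), so there is no rule changing /x/ to [ɣ] before the NMLZ suffix.
The underlying segment must be /ɣ/; voiced obstruents become voiceless word-finally, yielding [x] there.
The underlying form of 'sun' is therefore /nesiʃɛɣ/.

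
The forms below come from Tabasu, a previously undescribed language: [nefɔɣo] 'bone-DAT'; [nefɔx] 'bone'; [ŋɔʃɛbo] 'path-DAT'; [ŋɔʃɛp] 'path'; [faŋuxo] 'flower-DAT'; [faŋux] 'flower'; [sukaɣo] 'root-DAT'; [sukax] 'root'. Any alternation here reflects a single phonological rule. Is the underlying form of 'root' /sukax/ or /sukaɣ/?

/sukaɣ/

In [sukaɣo] and [sukax] the final segment of 'root' alternates: [ɣ] ~ [x].
If /x/ were underlying and a rule turned it into [ɣ] before the DAT suffix, 'flower' would also alternate; but it has [x] in both [faŋuxo] and [faŋux].
Therefore /ɣ/ is basic and [x] is derived by word-final obstruent devoicing (voiced obstruents become voiceless word-finally).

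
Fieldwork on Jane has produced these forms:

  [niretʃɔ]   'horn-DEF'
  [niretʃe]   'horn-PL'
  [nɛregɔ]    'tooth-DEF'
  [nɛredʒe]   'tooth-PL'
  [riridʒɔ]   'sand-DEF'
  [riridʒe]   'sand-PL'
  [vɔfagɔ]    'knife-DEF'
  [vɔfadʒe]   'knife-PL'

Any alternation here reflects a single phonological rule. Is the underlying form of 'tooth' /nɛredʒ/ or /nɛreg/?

'tooth' shows [g] ~ [dʒ] at the end of the stem ([nɛregɔ] vs [nɛredʒe]).
But 'sand' keeps [dʒ] in both environments ([riridʒɔ], [riridʒe]), so there is no rule changing /dʒ/ to [g] before the DEF suffix.
The alternation reflects palatalization before a front vowel: /g/ becomes palato-alveolar [dʒ] before a front vowel. /g/ is underlying.

/nɛreg/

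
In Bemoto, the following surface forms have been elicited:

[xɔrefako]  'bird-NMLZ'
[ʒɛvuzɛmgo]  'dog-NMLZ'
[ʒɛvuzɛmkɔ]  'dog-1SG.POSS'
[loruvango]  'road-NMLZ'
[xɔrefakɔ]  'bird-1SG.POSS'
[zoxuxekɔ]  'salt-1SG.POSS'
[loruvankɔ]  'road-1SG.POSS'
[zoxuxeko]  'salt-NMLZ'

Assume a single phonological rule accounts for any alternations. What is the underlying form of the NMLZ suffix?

/-go/

The NMLZ morpheme has two allomorphs, [-go] and [-ko].
By contrast the 1SG.POSS suffix keeps its initial [k] throughout — that segment must be underlying.
The NMLZ suffix is therefore /-go/ underlyingly, with post-vocalic devoicing: voiced stops become voiceless after a vowel.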